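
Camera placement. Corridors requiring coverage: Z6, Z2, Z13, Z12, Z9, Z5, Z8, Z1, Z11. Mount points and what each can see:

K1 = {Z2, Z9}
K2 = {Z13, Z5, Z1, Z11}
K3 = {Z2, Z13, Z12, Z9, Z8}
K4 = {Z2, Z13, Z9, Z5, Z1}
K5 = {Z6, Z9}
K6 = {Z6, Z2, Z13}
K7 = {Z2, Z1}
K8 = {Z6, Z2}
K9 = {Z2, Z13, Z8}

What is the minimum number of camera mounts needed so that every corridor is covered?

3

K2, K3, K5 together cover {Z6, Z2, Z13, Z12, Z9, Z5, Z8, Z1, Z11} — every corridor.
No 2 of the 9 camera mounts cover everything (all 36 pairs fall short), so 3 is minimum.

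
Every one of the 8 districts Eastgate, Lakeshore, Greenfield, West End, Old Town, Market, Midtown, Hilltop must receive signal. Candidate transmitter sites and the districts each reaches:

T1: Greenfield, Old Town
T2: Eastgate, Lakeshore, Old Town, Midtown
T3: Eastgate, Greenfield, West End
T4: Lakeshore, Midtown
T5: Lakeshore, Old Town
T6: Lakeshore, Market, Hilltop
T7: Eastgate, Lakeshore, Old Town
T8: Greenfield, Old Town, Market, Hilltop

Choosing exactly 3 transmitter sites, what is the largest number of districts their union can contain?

8

Choosing T2, T3, T6 covers {Eastgate, Lakeshore, Greenfield, West End, Old Town, Market, Midtown, Hilltop} — 8 districts.
That is all 8 districts.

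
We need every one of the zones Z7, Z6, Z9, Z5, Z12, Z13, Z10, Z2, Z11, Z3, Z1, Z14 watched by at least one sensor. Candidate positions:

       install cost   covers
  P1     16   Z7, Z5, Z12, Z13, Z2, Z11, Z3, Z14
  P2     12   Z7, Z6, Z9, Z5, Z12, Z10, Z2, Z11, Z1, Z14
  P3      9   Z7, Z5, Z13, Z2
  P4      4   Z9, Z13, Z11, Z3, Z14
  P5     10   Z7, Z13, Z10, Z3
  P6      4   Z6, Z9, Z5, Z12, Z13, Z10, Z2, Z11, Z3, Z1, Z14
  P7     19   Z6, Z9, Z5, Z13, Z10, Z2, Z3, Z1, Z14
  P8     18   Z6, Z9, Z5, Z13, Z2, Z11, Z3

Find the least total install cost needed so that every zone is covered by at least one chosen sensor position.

13

P3, P6 cover every zone at install cost 9 + 4 = 13.
Any cover uses at least 2 sensor positions; among all covering selections none totals below 13.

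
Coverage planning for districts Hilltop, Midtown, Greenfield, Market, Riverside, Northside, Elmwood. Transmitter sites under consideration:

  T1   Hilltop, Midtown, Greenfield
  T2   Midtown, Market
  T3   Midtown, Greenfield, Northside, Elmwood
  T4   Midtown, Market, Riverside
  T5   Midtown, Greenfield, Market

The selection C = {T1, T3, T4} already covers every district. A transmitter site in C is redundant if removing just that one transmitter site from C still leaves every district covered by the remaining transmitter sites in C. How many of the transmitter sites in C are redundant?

Drop T1: Hilltop uncovered — not redundant.
Drop T3: Northside, Elmwood uncovered — not redundant.
Drop T4: Market, Riverside uncovered — not redundant.
None of the transmitter sites in C is redundant.

0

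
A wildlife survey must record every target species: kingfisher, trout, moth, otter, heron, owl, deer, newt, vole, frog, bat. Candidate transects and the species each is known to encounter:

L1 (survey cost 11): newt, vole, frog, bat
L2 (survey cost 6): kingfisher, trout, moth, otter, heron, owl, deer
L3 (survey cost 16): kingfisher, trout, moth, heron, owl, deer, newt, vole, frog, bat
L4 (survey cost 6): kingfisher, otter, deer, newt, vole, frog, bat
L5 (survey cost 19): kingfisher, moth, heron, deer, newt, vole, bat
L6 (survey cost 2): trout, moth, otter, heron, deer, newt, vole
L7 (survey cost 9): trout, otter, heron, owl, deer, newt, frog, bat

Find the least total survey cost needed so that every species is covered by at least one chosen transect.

12

L2, L4 cover every species at survey cost 6 + 6 = 12.
Any cover uses at least 2 transects; among all covering selections none totals below 12.
Greedy by coverage-per-survey cost would pick L6, L4, L2 for 14 — worse than the optimum 12.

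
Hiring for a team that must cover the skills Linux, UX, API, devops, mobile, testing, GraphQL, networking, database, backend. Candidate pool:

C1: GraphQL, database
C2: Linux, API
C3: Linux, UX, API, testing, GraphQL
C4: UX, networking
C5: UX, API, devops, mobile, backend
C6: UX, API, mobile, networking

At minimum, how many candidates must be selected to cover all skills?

C1, C3, C4, C5 together cover {Linux, UX, API, devops, mobile, testing, GraphQL, networking, database, backend} — every skill.
No 3 of the 6 candidates cover everything (all 20 triples fall short), so 4 is minimum.

4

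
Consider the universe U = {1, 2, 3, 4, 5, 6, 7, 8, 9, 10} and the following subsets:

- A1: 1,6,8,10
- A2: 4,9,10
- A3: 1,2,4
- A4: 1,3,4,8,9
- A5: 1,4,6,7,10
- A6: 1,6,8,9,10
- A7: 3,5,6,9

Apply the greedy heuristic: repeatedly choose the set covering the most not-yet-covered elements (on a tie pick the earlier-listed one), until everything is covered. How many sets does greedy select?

4

Pick 1: A4 covers 5 new elements (1, 3, 4, 8, 9).
Pick 2: A5 covers 3 new elements (6, 7, 10).
Pick 3: A3 covers 1 new elements (2).
Pick 4: A7 covers 1 new elements (5).
Greedy uses 4 sets.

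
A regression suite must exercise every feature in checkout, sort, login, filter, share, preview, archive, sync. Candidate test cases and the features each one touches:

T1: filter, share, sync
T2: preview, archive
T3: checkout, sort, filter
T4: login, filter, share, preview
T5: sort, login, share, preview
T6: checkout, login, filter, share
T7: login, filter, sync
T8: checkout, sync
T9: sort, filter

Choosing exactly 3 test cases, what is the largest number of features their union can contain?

7

Choosing T1, T2, T3 covers {checkout, sort, filter, share, preview, archive, sync} — 7 features.
No choice of 3 test cases does better; here login is left uncovered.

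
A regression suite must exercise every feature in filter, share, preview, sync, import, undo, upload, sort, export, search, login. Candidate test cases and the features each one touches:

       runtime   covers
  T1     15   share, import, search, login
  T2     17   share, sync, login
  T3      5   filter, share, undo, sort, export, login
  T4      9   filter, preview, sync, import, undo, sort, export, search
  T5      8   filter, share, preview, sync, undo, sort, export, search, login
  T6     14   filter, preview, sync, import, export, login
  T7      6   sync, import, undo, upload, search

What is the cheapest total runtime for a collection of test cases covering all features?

T5, T7 cover every feature at runtime 8 + 6 = 14.
Any cover uses at least 2 test cases; among all covering selections none totals below 14.
Greedy by coverage-per-runtime would pick T3, T7, T5 for 19 — worse than the optimum 14.

14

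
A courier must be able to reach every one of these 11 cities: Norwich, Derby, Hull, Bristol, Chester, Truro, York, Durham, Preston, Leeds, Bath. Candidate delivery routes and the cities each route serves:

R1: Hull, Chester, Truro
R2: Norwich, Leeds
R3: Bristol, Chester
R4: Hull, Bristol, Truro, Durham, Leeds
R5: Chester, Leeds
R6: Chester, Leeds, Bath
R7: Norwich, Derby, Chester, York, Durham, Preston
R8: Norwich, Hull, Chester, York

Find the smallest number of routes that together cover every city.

3

R4, R6, R7 together cover {Norwich, Derby, Hull, Bristol, Chester, Truro, York, Durham, Preston, Leeds, Bath} — every city.
No 2 of the 8 routes cover everything (all 28 pairs fall short), so 3 is minimum.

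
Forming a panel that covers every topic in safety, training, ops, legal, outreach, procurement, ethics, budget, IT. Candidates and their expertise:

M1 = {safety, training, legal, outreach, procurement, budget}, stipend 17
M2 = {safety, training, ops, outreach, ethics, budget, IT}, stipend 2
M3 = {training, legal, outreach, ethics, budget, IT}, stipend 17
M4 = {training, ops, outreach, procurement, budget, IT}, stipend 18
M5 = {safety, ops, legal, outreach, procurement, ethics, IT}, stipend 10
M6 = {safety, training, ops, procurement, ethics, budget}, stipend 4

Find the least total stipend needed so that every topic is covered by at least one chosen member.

M2, M5 cover every topic at stipend 2 + 10 = 12.
Any cover uses at least 2 members; among all covering selections none totals below 12.
Greedy by coverage-per-stipend would pick M2, M6, M5 for 16 — worse than the optimum 12.

12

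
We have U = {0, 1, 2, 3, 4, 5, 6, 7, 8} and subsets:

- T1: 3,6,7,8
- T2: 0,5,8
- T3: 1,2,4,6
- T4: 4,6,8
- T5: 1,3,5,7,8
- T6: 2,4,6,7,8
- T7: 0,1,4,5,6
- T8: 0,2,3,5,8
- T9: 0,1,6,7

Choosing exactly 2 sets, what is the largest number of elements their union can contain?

8

Choosing T1, T7 covers {0, 1, 3, 4, 5, 6, 7, 8} — 8 elements.
No choice of 2 sets does better; here 2 is left uncovered.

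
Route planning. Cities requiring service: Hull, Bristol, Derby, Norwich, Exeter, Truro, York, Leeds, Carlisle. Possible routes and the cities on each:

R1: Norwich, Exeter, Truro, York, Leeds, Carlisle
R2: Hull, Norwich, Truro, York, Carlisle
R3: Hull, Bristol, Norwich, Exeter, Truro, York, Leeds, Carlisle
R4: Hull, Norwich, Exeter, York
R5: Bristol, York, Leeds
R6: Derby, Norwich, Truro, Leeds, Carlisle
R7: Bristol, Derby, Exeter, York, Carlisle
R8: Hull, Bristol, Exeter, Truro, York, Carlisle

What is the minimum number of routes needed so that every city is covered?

R3, R6 together cover {Hull, Bristol, Derby, Norwich, Exeter, Truro, York, Leeds, Carlisle} — every city.
No single route contains all 9 cities, so 2 is optimal.

2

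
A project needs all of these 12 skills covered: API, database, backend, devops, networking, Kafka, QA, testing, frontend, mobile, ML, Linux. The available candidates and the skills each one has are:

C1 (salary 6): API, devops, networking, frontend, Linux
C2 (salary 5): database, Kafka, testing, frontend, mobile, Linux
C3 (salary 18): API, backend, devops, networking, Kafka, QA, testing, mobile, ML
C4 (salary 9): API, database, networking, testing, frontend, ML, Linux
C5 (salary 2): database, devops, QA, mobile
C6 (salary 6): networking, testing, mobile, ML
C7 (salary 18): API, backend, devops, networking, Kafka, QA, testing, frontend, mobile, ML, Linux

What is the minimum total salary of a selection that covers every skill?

20

C5, C7 cover every skill at salary 2 + 18 = 20.
Any cover uses at least 2 candidates; among all covering selections none totals below 20.
Greedy by coverage-per-salary would pick C5, C2, C1, C6, C3 for 37 — worse than the optimum 20.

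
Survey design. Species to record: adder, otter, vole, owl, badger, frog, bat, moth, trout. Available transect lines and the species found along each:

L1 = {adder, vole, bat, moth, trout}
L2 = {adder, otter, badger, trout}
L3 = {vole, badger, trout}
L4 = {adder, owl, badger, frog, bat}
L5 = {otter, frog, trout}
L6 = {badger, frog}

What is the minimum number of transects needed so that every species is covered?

L1, L2, L4 together cover {adder, otter, vole, owl, badger, frog, bat, moth, trout} — every species.
No 2 of the 6 transects cover everything (all 15 pairs fall short), so 3 is minimum.

3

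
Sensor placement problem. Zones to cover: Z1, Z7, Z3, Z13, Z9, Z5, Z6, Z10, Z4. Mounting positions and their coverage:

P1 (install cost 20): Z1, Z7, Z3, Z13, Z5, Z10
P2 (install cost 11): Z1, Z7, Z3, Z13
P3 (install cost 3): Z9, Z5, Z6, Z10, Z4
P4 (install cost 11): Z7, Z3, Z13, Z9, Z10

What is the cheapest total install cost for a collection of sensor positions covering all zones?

14

P2, P3 cover every zone at install cost 11 + 3 = 14.
Any cover uses at least 2 sensor positions; among all covering selections none totals below 14.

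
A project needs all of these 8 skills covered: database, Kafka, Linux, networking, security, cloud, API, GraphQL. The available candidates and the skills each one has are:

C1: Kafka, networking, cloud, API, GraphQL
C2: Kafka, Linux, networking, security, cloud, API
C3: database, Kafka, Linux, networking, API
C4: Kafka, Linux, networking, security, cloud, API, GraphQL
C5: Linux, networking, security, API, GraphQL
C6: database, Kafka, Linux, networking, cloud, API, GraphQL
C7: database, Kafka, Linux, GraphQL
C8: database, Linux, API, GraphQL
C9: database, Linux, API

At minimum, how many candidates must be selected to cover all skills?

C2, C6 together cover {database, Kafka, Linux, networking, security, cloud, API, GraphQL} — every skill.
No single candidate contains all 8 skills, so 2 is optimal.

2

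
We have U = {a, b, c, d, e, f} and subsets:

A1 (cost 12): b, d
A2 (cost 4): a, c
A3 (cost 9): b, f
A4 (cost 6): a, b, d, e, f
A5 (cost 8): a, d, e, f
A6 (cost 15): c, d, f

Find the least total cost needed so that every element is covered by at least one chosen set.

10

A2, A4 cover every element at cost 4 + 6 = 10.
Any cover uses at least 2 sets; among all covering selections none totals below 10.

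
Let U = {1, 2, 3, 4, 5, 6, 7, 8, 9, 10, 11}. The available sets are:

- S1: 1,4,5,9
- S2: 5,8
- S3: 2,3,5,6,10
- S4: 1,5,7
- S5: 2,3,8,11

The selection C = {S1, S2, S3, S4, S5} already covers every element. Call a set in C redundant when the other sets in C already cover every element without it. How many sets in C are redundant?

Drop S1: 4, 9 uncovered — not redundant.
Drop S2: the rest still cover every element — redundant.
Drop S3: 6, 10 uncovered — not redundant.
Drop S4: 7 uncovered — not redundant.
Drop S5: 11 uncovered — not redundant.
1 redundant: S2.

1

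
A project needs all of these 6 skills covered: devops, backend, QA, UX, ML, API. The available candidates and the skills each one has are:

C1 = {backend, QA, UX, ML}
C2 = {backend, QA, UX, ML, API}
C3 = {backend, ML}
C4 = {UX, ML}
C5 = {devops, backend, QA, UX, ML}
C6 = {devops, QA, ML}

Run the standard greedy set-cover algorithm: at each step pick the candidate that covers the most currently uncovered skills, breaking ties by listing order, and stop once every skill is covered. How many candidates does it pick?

2

Pick 1: C2 covers 5 new skills (backend, QA, UX, ML, API).
Pick 2: C5 covers 1 new skills (devops).
Greedy uses 2 candidates.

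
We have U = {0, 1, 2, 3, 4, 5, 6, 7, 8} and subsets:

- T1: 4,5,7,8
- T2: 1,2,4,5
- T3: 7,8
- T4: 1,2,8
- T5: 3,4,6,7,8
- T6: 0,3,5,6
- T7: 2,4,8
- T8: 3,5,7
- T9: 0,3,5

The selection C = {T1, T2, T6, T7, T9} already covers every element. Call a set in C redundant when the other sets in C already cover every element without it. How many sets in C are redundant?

2

Drop T1: 7 uncovered — not redundant.
Drop T2: 1 uncovered — not redundant.
Drop T6: 6 uncovered — not redundant.
Drop T7: the rest still cover every element — redundant.
Drop T9: the rest still cover every element — redundant.
2 redundant: T7, T9.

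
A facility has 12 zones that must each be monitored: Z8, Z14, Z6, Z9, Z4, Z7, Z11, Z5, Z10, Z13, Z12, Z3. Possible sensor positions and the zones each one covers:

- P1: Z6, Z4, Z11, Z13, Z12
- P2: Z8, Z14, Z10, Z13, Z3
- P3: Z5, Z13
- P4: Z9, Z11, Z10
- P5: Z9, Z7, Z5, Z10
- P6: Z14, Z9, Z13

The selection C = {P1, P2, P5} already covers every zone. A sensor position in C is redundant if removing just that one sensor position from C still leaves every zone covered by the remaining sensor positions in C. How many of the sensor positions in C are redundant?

0

Drop P1: Z6, Z4, Z11, Z12 uncovered — not redundant.
Drop P2: Z8, Z14, Z3 uncovered — not redundant.
Drop P5: Z9, Z7, Z5 uncovered — not redundant.
None of the sensor positions in C is redundant.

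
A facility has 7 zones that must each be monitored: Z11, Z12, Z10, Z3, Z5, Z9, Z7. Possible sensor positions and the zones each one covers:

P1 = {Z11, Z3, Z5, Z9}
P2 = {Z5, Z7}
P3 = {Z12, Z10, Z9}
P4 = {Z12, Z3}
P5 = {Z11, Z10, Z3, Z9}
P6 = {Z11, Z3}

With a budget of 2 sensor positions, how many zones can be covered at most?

Choosing P1, P3 covers {Z11, Z12, Z10, Z3, Z5, Z9} — 6 zones.
No choice of 2 sensor positions does better; here Z7 is left uncovered.

6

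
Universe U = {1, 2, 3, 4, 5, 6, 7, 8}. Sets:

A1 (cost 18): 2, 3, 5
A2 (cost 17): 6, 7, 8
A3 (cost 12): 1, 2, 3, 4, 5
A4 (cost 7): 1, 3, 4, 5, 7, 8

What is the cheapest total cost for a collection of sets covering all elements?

29

A2, A3 cover every element at cost 17 + 12 = 29.
Any cover uses at least 2 sets; among all covering selections none totals below 29.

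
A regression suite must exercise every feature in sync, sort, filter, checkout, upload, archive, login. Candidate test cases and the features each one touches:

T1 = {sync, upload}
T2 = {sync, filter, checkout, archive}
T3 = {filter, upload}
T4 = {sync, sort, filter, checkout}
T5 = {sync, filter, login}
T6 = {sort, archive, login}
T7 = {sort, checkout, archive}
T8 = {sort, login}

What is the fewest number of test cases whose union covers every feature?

T1, T2, T6 together cover {sync, sort, filter, checkout, upload, archive, login} — every feature.
No 2 of the 8 test cases cover everything (all 28 pairs fall short), so 3 is minimum.

3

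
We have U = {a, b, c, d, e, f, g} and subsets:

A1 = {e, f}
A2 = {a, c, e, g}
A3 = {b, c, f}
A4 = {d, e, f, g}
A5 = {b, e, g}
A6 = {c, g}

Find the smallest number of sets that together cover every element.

A2, A3, A4 together cover {a, b, c, d, e, f, g} — every element.
No 2 of the 6 sets cover everything (all 15 pairs fall short), so 3 is minimum.

3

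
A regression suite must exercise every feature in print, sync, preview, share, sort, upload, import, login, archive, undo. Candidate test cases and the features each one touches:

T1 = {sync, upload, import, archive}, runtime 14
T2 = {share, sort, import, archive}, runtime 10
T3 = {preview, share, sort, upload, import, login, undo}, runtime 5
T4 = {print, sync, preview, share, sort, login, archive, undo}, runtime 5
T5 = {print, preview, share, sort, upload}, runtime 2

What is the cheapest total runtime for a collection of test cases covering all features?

10

T3, T4 cover every feature at runtime 5 + 5 = 10.
Any cover uses at least 2 test cases; among all covering selections none totals below 10.
Greedy by coverage-per-runtime would pick T5, T4, T3 for 12 — worse than the optimum 10.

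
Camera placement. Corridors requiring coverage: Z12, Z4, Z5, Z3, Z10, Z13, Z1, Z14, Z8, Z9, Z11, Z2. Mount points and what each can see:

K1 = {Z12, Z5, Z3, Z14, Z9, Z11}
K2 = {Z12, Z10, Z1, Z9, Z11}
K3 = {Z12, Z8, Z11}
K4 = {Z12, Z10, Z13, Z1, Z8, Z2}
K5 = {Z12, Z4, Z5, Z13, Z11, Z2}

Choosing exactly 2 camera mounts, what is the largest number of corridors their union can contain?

Choosing K1, K4 covers {Z12, Z5, Z3, Z10, Z13, Z1, Z14, Z8, Z9, Z11, Z2} — 11 corridors.
No choice of 2 camera mounts does better; here Z4 is left uncovered.

11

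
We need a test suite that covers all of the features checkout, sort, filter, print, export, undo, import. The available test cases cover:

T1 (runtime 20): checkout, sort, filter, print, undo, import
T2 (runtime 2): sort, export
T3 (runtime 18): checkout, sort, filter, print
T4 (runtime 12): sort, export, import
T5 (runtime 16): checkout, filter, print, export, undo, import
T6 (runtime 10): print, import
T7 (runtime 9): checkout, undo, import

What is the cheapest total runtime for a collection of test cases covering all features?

18

T2, T5 cover every feature at runtime 2 + 16 = 18.
Any cover uses at least 2 test cases; among all covering selections none totals below 18.
Greedy by coverage-per-runtime would pick T2, T7, T5 for 27 — worse than the optimum 18.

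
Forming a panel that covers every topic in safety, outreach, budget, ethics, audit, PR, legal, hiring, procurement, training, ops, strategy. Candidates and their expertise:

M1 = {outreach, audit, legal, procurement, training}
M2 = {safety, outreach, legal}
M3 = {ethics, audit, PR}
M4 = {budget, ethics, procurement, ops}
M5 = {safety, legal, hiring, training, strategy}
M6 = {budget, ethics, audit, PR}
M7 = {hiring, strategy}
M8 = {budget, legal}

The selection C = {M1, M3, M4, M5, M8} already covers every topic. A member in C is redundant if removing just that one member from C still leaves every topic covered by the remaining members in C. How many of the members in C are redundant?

1

Drop M1: outreach uncovered — not redundant.
Drop M3: PR uncovered — not redundant.
Drop M4: ops uncovered — not redundant.
Drop M5: safety, hiring, strategy uncovered — not redundant.
Drop M8: the rest still cover every topic — redundant.
1 redundant: M8.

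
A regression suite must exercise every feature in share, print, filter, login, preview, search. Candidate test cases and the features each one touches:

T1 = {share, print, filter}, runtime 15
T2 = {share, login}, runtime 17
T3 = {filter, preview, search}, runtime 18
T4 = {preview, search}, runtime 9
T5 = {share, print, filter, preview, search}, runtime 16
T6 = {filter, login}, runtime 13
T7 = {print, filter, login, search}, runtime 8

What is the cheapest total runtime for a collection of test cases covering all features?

24

T5, T7 cover every feature at runtime 16 + 8 = 24.
Any cover uses at least 2 test cases; among all covering selections none totals below 24.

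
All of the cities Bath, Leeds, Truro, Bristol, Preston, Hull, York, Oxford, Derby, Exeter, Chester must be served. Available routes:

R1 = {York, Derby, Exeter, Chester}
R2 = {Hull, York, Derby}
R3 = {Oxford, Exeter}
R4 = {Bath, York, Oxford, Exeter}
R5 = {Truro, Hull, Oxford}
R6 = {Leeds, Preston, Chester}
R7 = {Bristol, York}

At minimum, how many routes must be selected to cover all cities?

R1, R4, R5, R6, R7 together cover {Bath, Leeds, Truro, Bristol, Preston, Hull, York, Oxford, Derby, Exeter, Chester} — every city.
No 4 of the 7 routes cover everything (all 35 size-4 selections fall short), so 5 is minimum.

5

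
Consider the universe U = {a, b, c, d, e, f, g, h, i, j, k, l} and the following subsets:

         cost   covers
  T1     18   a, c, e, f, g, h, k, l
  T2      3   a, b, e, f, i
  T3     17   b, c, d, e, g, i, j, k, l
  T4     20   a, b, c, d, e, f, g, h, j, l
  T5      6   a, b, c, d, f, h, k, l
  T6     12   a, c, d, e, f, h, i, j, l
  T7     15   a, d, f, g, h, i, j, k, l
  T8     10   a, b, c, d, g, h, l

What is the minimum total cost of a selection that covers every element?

T3, T5 cover every element at cost 17 + 6 = 23.
Any cover uses at least 2 sets; among all covering selections none totals below 23.
Greedy by coverage-per-cost would pick T2, T5, T7 for 24 — worse than the optimum 23.

23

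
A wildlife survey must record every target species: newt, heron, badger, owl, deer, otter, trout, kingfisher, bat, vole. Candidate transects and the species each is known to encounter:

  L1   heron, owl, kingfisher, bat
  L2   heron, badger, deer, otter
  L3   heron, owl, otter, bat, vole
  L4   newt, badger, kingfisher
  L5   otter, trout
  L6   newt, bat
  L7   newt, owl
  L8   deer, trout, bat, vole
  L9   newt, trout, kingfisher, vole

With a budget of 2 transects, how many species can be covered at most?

Choosing L2, L9 covers {newt, heron, badger, deer, otter, trout, kingfisher, vole} — 8 species.
No choice of 2 transects does better; here owl, bat are left uncovered.

8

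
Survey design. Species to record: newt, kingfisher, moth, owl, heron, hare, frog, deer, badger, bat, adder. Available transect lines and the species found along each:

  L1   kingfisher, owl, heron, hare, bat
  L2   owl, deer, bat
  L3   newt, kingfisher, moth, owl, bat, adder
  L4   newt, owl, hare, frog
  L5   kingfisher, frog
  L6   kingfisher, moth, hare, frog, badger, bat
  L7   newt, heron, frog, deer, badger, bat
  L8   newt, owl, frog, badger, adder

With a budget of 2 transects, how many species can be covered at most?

10

Choosing L3, L7 covers {newt, kingfisher, moth, owl, heron, frog, deer, badger, bat, adder} — 10 species.
No choice of 2 transects does better; here hare is left uncovered.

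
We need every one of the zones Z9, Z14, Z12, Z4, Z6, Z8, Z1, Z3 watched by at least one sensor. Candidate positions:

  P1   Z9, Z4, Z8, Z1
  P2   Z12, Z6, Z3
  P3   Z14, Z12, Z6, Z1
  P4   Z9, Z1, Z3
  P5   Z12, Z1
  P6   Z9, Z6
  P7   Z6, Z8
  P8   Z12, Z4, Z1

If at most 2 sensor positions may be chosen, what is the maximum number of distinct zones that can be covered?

7

Choosing P1, P2 covers {Z9, Z12, Z4, Z6, Z8, Z1, Z3} — 7 zones.
No choice of 2 sensor positions does better; here Z14 is left uncovered.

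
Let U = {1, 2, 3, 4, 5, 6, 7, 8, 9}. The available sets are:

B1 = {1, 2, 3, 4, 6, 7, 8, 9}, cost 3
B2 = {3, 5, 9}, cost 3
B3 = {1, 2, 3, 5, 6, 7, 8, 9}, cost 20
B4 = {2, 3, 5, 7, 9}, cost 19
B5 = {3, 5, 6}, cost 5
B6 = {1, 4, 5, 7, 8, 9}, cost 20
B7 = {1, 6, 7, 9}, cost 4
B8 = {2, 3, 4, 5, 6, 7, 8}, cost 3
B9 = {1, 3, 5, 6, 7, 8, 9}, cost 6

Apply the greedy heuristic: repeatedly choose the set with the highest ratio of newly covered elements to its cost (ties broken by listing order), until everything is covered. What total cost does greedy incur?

6

Pick 1: B1 adds 8 new (1, 2, 3, 4, 6, 7, 8, 9) at cost 3 (ratio 8/3).
Pick 2: B2 adds 1 new (5) at cost 3 (ratio 1/3).
Greedy total cost: 3 + 3 = 6.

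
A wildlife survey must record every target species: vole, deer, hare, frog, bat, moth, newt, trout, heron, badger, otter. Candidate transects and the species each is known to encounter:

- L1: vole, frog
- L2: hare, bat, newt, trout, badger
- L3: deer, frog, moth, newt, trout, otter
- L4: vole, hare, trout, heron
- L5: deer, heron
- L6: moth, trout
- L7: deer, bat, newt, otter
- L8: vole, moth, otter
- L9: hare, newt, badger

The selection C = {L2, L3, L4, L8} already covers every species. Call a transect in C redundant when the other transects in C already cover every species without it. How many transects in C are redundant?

1

Drop L2: bat, badger uncovered — not redundant.
Drop L3: deer, frog uncovered — not redundant.
Drop L4: heron uncovered — not redundant.
Drop L8: the rest still cover every species — redundant.
1 redundant: L8.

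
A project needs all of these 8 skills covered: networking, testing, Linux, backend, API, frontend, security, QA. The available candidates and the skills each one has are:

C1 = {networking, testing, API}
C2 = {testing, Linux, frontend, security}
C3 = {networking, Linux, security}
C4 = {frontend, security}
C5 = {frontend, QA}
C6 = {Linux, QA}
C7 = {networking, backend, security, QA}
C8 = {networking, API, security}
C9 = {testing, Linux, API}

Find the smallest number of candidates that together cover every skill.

3

C1, C2, C7 together cover {networking, testing, Linux, backend, API, frontend, security, QA} — every skill.
No 2 of the 9 candidates cover everything (all 36 pairs fall short), so 3 is minimum.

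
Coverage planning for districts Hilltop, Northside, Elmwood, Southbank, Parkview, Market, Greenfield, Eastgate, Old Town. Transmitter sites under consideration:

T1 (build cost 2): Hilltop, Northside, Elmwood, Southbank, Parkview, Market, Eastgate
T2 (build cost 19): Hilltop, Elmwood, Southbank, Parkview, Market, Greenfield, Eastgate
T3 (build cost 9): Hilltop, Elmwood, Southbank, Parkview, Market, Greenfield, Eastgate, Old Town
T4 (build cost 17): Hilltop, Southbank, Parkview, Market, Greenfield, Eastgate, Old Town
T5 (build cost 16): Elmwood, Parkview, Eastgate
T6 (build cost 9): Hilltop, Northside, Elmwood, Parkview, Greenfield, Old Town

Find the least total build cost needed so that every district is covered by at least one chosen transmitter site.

11

T1, T3 cover every district at build cost 2 + 9 = 11.
Any cover uses at least 2 transmitter sites; among all covering selections none totals below 11.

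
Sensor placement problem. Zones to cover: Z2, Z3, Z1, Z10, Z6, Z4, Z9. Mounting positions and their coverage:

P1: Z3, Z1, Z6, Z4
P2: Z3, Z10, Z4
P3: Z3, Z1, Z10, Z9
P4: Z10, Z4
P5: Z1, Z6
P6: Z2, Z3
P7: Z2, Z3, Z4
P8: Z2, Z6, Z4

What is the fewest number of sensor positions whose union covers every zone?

P3, P8 together cover {Z2, Z3, Z1, Z10, Z6, Z4, Z9} — every zone.
No single sensor position contains all 7 zones, so 2 is optimal.

2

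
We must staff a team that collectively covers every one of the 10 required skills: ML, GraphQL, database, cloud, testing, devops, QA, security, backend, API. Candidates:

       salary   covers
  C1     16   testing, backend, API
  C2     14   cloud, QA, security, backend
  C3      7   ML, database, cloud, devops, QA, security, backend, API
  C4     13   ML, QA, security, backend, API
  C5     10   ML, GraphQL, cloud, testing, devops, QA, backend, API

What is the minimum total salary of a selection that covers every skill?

C3, C5 cover every skill at salary 7 + 10 = 17.
Any cover uses at least 2 candidates; among all covering selections none totals below 17.

17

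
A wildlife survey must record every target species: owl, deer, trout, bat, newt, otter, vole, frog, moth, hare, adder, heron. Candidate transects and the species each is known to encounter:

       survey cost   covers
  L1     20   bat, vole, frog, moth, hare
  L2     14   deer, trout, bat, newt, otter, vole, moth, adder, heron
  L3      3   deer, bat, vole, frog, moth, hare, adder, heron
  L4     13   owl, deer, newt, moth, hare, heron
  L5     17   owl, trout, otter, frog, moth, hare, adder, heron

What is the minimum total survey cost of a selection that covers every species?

L2, L3, L4 cover every species at survey cost 14 + 3 + 13 = 30.
Any cover uses at least 2 transects; among all covering selections none totals below 30.

30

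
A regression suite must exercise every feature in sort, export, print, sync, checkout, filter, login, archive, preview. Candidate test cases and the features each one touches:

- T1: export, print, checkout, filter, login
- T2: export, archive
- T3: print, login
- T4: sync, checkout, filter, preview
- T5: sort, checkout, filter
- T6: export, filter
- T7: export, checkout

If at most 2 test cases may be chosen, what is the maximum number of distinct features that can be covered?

Choosing T1, T4 covers {export, print, sync, checkout, filter, login, preview} — 7 features.
No choice of 2 test cases does better; here sort, archive are left uncovered.

7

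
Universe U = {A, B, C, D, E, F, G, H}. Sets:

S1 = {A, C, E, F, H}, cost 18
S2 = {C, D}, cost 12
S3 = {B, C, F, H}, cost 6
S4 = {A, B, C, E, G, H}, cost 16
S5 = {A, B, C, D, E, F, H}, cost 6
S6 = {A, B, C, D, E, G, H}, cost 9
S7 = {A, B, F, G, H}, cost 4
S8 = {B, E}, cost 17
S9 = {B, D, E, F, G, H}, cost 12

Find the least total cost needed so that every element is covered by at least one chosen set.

S5, S7 cover every element at cost 6 + 4 = 10.
Any cover uses at least 2 sets; among all covering selections none totals below 10.

10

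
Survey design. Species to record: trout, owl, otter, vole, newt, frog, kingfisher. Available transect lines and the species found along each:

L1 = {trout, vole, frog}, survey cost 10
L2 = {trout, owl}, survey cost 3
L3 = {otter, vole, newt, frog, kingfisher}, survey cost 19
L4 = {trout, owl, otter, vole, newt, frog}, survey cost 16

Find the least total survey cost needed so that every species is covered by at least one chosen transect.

L2, L3 cover every species at survey cost 3 + 19 = 22.
Any cover uses at least 2 transects; among all covering selections none totals below 22.

22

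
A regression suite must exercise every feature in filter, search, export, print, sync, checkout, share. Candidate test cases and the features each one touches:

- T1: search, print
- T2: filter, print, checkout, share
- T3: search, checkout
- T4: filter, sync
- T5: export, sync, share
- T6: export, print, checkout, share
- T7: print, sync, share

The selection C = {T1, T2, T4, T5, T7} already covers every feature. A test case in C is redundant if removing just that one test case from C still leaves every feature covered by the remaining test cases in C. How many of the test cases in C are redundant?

Drop T1: search uncovered — not redundant.
Drop T2: checkout uncovered — not redundant.
Drop T4: the rest still cover every feature — redundant.
Drop T5: export uncovered — not redundant.
Drop T7: the rest still cover every feature — redundant.
2 redundant: T4, T7.

2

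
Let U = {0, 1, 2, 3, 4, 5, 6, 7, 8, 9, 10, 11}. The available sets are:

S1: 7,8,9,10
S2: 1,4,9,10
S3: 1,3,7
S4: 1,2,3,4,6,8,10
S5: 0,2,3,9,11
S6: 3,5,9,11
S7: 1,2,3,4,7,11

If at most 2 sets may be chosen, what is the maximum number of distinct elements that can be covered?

10

Choosing S4, S5 covers {0, 1, 2, 3, 4, 6, 8, 9, 10, 11} — 10 elements.
No choice of 2 sets does better; here 5, 7 are left uncovered.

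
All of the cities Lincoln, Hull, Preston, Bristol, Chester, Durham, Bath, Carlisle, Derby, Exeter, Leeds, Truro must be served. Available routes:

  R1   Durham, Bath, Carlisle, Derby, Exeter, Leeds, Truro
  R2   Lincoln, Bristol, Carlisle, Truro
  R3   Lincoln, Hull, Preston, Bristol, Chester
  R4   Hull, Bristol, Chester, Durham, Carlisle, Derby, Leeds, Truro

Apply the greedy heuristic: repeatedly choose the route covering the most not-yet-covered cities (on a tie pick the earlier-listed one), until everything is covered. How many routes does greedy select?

Pick 1: R4 covers 8 new cities (Hull, Bristol, Chester, Durham, Carlisle, Derby, Leeds, Truro).
Pick 2: R1 covers 2 new cities (Bath, Exeter).
Pick 3: R3 covers 2 new cities (Lincoln, Preston).
Greedy uses 3 routes. (The true minimum is 2.)

3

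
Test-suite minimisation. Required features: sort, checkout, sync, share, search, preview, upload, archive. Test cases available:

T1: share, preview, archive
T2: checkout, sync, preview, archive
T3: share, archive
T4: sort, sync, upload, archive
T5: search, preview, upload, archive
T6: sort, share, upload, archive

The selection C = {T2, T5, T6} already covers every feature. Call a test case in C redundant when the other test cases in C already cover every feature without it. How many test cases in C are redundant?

Drop T2: checkout, sync uncovered — not redundant.
Drop T5: search uncovered — not redundant.
Drop T6: sort, share uncovered — not redundant.
None of the test cases in C is redundant.

0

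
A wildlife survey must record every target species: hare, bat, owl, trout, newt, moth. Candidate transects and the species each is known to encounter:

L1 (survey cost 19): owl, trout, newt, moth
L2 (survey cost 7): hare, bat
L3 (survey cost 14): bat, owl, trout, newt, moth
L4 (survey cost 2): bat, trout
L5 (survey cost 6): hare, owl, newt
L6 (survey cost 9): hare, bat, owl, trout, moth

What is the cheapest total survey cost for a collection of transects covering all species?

15

L5, L6 cover every species at survey cost 6 + 9 = 15.
Any cover uses at least 2 transects; among all covering selections none totals below 15.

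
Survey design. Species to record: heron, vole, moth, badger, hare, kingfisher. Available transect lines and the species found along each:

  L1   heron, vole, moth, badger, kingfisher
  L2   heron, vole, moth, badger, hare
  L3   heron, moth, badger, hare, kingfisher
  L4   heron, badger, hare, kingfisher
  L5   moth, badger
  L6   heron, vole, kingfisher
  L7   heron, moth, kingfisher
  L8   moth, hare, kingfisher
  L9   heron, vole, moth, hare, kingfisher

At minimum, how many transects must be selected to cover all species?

L1, L2 together cover {heron, vole, moth, badger, hare, kingfisher} — every species.
No single transect contains all 6 species, so 2 is optimal.

2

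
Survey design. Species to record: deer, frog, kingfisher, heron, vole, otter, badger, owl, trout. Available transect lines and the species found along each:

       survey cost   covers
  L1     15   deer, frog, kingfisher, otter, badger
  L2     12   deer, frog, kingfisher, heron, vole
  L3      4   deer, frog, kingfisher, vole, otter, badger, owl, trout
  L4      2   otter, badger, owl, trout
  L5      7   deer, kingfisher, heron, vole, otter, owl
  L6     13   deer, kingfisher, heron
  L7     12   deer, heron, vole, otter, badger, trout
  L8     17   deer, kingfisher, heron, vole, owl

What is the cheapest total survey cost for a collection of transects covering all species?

L3, L5 cover every species at survey cost 4 + 7 = 11.
Any cover uses at least 2 transects; among all covering selections none totals below 11.

11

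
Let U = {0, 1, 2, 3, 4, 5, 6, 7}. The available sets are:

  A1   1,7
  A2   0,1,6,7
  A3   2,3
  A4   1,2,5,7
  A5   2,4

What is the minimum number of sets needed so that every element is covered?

A2, A3, A4, A5 together cover {0, 1, 2, 3, 4, 5, 6, 7} — every element.
No 3 of the 5 sets cover everything (all 10 triples fall short), so 4 is minimum.

4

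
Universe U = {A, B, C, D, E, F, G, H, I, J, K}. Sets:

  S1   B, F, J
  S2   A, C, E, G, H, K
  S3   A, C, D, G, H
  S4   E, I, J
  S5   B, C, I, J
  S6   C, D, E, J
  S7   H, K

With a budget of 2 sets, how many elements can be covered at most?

Choosing S1, S2 covers {A, B, C, E, F, G, H, J, K} — 9 elements.
No choice of 2 sets does better; here D, I are left uncovered.

9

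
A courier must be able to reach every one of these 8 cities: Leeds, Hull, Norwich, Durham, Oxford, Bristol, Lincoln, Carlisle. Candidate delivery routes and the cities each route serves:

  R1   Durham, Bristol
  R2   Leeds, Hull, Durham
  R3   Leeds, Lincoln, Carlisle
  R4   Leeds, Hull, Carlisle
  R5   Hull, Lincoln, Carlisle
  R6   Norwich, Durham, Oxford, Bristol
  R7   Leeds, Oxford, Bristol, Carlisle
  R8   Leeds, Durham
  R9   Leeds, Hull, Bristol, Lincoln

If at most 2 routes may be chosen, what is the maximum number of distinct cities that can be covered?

Choosing R3, R6 covers {Leeds, Norwich, Durham, Oxford, Bristol, Lincoln, Carlisle} — 7 cities.
No choice of 2 routes does better; here Hull is left uncovered.

7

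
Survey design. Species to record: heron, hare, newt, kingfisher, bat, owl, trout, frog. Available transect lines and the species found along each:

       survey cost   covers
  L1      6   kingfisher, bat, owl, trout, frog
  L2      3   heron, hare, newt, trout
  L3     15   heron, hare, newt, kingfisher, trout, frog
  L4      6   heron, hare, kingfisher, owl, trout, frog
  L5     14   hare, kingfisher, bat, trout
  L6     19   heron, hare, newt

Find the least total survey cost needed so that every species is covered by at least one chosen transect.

L1, L2 cover every species at survey cost 6 + 3 = 9.
Any cover uses at least 2 transects; among all covering selections none totals below 9.

9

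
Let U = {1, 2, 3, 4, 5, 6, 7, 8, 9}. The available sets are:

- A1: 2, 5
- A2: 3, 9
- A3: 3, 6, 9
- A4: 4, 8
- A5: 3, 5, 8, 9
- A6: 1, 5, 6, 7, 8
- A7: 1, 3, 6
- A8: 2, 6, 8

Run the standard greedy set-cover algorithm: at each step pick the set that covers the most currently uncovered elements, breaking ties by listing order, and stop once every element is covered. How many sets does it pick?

4

Pick 1: A6 covers 5 new elements (1, 5, 6, 7, 8).
Pick 2: A2 covers 2 new elements (3, 9).
Pick 3: A1 covers 1 new elements (2).
Pick 4: A4 covers 1 new elements (4).
Greedy uses 4 sets.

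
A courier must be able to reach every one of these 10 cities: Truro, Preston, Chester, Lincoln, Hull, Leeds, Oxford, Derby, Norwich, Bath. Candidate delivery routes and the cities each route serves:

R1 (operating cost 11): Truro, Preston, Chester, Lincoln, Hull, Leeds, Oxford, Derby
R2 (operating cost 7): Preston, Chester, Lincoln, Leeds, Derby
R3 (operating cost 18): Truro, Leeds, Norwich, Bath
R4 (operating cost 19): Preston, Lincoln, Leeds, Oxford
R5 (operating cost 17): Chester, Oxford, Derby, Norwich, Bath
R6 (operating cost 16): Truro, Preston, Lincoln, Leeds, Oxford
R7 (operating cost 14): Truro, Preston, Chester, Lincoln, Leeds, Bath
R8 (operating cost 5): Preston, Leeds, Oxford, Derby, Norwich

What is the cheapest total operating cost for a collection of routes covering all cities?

28

R1, R5 cover every city at operating cost 11 + 17 = 28.
Any cover uses at least 2 routes; among all covering selections none totals below 28.
Greedy by coverage-per-operating cost would pick R8, R1, R7 for 30 — worse than the optimum 28.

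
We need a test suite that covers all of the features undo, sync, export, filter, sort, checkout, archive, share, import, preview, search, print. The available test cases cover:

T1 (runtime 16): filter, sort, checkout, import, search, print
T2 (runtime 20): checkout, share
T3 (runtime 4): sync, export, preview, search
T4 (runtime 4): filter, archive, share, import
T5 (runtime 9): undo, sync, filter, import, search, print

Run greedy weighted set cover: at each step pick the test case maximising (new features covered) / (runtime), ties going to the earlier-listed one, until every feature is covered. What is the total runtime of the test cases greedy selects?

33

Pick 1: T3 adds 4 new (sync, export, preview, search) at runtime 4 (ratio 4/4).
Pick 2: T4 adds 4 new (filter, archive, share, import) at runtime 4 (ratio 4/4).
Pick 3: T5 adds 2 new (undo, print) at runtime 9 (ratio 2/9).
Pick 4: T1 adds 2 new (sort, checkout) at runtime 16 (ratio 2/16).
Greedy total runtime: 4 + 4 + 9 + 16 = 33.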